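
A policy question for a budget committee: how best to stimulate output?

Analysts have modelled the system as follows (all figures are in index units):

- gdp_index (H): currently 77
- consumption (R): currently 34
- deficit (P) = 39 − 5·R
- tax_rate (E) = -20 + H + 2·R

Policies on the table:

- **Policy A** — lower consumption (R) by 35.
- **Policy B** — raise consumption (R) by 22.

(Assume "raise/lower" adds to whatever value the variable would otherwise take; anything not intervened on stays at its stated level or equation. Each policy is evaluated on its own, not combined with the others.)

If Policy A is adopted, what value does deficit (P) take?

44

Policy A (R − 35):
  R = 34 − 35 = -1
  P = 39 − 5·(-1) = 44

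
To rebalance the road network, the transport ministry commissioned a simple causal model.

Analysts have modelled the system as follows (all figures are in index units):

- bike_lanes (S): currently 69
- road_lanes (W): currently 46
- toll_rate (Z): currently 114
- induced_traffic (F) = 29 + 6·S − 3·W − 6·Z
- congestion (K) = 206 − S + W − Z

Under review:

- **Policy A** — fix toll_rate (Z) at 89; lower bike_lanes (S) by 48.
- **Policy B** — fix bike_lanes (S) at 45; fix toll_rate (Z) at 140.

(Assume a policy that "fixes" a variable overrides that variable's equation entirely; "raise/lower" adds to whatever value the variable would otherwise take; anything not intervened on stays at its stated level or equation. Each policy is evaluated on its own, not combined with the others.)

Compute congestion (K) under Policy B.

67

Policy B (S := 45, Z := 140):
  S = 45
  W = 46
  Z = 140
  K = 206 − 45 + 46 − 140 = 67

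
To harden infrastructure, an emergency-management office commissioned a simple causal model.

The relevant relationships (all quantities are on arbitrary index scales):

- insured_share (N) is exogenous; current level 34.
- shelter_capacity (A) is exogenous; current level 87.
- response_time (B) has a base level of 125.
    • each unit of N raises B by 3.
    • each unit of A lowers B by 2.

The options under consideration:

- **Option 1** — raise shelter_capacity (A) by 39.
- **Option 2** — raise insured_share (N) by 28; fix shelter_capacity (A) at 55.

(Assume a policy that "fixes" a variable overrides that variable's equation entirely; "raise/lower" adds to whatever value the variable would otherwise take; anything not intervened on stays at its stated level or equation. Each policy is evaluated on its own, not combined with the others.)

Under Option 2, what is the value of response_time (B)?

Option 2 (N + 28, A := 55):
  N = 34 + 28 = 62
  A = 55
  B = 125 + 3·62 − 2·55 = 201

201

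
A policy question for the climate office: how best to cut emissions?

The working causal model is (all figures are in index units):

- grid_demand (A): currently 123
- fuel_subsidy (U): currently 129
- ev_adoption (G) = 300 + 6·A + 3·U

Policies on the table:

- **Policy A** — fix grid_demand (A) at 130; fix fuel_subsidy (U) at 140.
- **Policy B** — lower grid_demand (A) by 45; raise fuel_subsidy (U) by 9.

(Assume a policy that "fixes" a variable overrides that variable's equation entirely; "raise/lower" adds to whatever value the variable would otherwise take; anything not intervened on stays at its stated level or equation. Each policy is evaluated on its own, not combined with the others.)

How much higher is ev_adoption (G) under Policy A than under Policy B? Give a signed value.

Policy A (A := 130, U := 140):
  A = 130
  U = 140
  G = 300 + 6·130 + 3·140 = 1500
Policy B (A − 45, U + 9):
  A = 123 − 45 = 78
  U = 129 + 9 = 138
  G = 300 + 6·78 + 3·138 = 1182
G: 1500 − 1182 = 318

318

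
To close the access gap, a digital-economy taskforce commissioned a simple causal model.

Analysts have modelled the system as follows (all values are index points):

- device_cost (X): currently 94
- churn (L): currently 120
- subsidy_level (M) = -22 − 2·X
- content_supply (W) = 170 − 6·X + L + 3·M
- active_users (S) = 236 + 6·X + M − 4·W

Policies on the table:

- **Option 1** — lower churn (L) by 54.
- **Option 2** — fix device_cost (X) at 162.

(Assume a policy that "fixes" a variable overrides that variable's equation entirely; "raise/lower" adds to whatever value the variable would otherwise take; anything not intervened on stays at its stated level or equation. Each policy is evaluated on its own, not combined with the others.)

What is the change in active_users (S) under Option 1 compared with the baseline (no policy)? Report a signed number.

216

Baseline:
  X = 94
  L = 120
  M = -22 − 2·94 = -210
  W = 170 − 6·94 + 120 + 3·(-210) = -904
  S = 236 + 6·94 + (-210) − 4·(-904) = 4206
Option 1 (L − 54):
  X = 94
  L = 120 − 54 = 66
  M = -22 − 2·94 = -210
  W = 170 − 6·94 + 66 + 3·(-210) = -958
  S = 236 + 6·94 + (-210) − 4·(-958) = 4422
Change in S: 4422 − 4206 = 216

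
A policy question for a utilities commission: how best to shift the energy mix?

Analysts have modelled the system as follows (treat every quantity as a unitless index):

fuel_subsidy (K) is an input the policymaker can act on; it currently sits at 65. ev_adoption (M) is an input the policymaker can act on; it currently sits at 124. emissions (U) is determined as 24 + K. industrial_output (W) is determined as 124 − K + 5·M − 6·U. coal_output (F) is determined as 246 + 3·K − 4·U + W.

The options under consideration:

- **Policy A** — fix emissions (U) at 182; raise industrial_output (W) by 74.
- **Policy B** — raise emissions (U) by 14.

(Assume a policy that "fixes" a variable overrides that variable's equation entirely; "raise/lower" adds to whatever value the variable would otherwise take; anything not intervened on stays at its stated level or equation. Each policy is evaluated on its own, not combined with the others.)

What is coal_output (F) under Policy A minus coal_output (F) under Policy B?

Policy A (U := 182, W + 74):
  K = 65
  M = 124
  U = 182
  W = 124 − 65 + 5·124 − 6·182 (+74 from intervention) = -339
  F = 246 + 3·65 − 4·182 + (-339) = -626
Policy B (U + 14):
  K = 65
  M = 124
  U = 24 + 65 (+14 from intervention) = 103
  W = 124 − 65 + 5·124 − 6·103 = 61
  F = 246 + 3·65 − 4·103 + 61 = 90
F: -626 − 90 = -716

-716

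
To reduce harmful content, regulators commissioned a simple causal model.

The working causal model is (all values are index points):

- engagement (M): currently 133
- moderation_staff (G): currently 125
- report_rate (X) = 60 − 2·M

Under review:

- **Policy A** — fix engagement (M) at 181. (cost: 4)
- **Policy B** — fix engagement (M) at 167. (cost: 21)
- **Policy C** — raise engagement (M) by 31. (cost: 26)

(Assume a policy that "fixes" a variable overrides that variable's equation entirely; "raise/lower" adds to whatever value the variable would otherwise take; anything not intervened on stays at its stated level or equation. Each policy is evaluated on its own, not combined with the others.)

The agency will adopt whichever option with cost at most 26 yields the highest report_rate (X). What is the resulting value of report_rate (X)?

-268

Policy A (M := 181):
  M = 181
  X = 60 − 2·181 = -302
Policy B (M := 167):
  M = 167
  X = 60 − 2·167 = -274
Policy C (M + 31):
  M = 133 + 31 = 164
  X = 60 − 2·164 = -268
Comparing — Policy A: X=-302, Policy B: X=-274, Policy C: X=-268. Highest is -268 (Policy C).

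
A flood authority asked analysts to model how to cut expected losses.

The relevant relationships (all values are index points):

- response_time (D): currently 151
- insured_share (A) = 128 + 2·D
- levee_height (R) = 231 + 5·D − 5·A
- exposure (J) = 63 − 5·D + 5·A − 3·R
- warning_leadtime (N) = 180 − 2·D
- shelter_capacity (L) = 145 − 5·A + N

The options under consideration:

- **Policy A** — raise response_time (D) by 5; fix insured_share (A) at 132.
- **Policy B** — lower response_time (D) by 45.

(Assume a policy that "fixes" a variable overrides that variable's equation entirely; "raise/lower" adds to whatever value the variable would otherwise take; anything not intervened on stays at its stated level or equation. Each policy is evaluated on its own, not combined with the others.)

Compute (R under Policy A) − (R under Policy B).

1290

Policy A (D + 5, A := 132):
  D = 151 + 5 = 156
  A = 132
  R = 231 + 5·156 − 5·132 = 351
Policy B (D − 45):
  D = 151 − 45 = 106
  A = 128 + 2·106 = 340
  R = 231 + 5·106 − 5·340 = -939
R: 351 − (-939) = 1290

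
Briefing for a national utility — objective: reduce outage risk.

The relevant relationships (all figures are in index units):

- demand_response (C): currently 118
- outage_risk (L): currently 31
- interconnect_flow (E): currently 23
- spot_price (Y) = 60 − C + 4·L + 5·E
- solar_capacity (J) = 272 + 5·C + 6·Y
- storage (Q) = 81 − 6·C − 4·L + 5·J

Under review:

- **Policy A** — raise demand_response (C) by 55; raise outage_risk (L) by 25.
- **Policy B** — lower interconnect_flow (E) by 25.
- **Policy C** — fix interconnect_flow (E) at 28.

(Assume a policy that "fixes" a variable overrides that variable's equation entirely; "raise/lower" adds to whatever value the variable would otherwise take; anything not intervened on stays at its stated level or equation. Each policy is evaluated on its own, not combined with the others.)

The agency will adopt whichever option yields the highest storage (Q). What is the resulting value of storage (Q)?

Policy A (C + 55, L + 25):
  C = 118 + 55 = 173
  L = 31 + 25 = 56
  E = 23
  Y = 60 − 173 + 4·56 + 5·23 = 226
  J = 272 + 5·173 + 6·226 = 2493
  Q = 81 − 6·173 − 4·56 + 5·2493 = 11284
Policy B (E − 25):
  C = 118
  L = 31
  E = 23 − 25 = -2
  Y = 60 − 118 + 4·31 + 5·(-2) = 56
  J = 272 + 5·118 + 6·56 = 1198
  Q = 81 − 6·118 − 4·31 + 5·1198 = 5239
Policy C (E := 28):
  C = 118
  L = 31
  E = 28
  Y = 60 − 118 + 4·31 + 5·28 = 206
  J = 272 + 5·118 + 6·206 = 2098
  Q = 81 − 6·118 − 4·31 + 5·2098 = 9739
Comparing — Policy A: Q=11284, Policy B: Q=5239, Policy C: Q=9739. Highest is 11284 (Policy A).

11284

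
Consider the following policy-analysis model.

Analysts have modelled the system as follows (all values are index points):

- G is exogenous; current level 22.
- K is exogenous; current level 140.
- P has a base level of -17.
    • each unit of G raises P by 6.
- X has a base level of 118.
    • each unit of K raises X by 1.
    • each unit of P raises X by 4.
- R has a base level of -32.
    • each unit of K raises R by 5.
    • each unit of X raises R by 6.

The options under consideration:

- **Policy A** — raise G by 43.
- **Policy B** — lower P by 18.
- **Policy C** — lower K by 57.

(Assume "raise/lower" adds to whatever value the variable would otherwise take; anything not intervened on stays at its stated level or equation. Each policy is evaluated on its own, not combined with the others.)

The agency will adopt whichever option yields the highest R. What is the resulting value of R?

11168

Policy A (G + 43):
  G = 22 + 43 = 65
  K = 140
  P = -17 + 6·65 = 373
  X = 118 + 140 + 4·373 = 1750
  R = -32 + 5·140 + 6·1750 = 11168
Policy B (P − 18):
  G = 22
  K = 140
  P = -17 + 6·22 (−18 from intervention) = 97
  X = 118 + 140 + 4·97 = 646
  R = -32 + 5·140 + 6·646 = 4544
Policy C (K − 57):
  G = 22
  K = 140 − 57 = 83
  P = -17 + 6·22 = 115
  X = 118 + 83 + 4·115 = 661
  R = -32 + 5·83 + 6·661 = 4349
Comparing — Policy A: R=11168, Policy B: R=4544, Policy C: R=4349. Highest is 11168 (Policy A).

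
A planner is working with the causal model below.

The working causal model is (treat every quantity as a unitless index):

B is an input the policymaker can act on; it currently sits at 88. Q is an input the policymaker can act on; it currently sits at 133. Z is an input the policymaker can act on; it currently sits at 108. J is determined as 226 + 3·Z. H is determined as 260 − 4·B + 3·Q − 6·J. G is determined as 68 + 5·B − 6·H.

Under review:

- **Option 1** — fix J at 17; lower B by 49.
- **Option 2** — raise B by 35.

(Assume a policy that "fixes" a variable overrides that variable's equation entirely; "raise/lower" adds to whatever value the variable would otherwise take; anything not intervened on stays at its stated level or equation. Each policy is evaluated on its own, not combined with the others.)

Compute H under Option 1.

Option 1 (J := 17, B − 49):
  B = 88 − 49 = 39
  Q = 133
  Z = 108
  J = 17
  H = 260 − 4·39 + 3·133 − 6·17 = 401

401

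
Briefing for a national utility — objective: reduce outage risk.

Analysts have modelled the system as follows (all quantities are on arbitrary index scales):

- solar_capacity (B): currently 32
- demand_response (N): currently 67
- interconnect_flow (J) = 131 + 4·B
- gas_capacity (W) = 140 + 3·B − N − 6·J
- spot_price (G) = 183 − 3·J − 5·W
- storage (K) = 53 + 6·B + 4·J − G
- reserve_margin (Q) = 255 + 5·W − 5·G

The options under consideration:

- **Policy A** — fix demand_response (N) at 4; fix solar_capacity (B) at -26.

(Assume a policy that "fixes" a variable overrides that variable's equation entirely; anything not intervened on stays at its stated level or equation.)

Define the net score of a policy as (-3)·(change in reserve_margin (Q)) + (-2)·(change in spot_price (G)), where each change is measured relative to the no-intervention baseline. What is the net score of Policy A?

-93432

Baseline:
  B = 32
  N = 67
  J = 131 + 4·32 = 259
  W = 140 + 3·32 − 67 − 6·259 = -1385
  G = 183 − 3·259 − 5·(-1385) = 6331
  Q = 255 + 5·(-1385) − 5·6331 = -38325
Policy A (N := 4, B := -26):
  B = -26
  N = 4
  J = 131 + 4·(-26) = 27
  W = 140 + 3·(-26) − 4 − 6·27 = -104
  G = 183 − 3·27 − 5·(-104) = 622
  Q = 255 + 5·(-104) − 5·622 = -3375
ΔQ = -3375 − (-38325) = 34950; ΔG = 622 − 6331 = -5709
Score = (-3)·34950 + (-2)·(-5709) = -93432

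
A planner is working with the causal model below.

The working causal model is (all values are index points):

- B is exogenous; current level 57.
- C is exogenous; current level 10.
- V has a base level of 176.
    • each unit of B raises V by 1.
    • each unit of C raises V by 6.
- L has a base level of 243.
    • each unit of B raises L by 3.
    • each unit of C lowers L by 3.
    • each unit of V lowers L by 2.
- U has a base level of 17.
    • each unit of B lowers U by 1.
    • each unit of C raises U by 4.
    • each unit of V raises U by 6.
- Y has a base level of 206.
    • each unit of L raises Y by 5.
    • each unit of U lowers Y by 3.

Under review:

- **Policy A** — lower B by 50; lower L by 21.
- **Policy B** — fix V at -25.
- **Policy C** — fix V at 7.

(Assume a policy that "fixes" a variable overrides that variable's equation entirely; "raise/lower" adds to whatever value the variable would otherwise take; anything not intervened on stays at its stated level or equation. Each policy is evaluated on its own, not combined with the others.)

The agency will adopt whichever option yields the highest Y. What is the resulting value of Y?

Policy A (B − 50, L − 21):
  B = 57 − 50 = 7
  C = 10
  V = 176 + 7 + 6·10 = 243
  L = 243 + 3·7 − 3·10 − 2·243 (−21 from intervention) = -273
  U = 17 − 7 + 4·10 + 6·243 = 1508
  Y = 206 + 5·(-273) − 3·1508 = -5683
Policy B (V := -25):
  B = 57
  C = 10
  V = -25
  L = 243 + 3·57 − 3·10 − 2·(-25) = 434
  U = 17 − 57 + 4·10 + 6·(-25) = -150
  Y = 206 + 5·434 − 3·(-150) = 2826
Policy C (V := 7):
  B = 57
  C = 10
  V = 7
  L = 243 + 3·57 − 3·10 − 2·7 = 370
  U = 17 − 57 + 4·10 + 6·7 = 42
  Y = 206 + 5·370 − 3·42 = 1930
Comparing — Policy A: Y=-5683, Policy B: Y=2826, Policy C: Y=1930. Highest is 2826 (Policy B).

2826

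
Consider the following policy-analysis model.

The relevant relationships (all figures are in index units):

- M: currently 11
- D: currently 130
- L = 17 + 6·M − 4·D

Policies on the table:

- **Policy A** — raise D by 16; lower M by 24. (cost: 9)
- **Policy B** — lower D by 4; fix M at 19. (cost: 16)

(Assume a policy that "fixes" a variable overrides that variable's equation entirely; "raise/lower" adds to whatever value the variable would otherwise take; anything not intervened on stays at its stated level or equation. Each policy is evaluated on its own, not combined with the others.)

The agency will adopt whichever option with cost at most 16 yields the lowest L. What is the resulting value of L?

-645

Policy A (D + 16, M − 24):
  M = 11 − 24 = -13
  D = 130 + 16 = 146
  L = 17 + 6·(-13) − 4·146 = -645
Policy B (D − 4, M := 19):
  M = 19
  D = 130 − 4 = 126
  L = 17 + 6·19 − 4·126 = -373
Comparing — Policy A: L=-645, Policy B: L=-373. Lowest is -645 (Policy A).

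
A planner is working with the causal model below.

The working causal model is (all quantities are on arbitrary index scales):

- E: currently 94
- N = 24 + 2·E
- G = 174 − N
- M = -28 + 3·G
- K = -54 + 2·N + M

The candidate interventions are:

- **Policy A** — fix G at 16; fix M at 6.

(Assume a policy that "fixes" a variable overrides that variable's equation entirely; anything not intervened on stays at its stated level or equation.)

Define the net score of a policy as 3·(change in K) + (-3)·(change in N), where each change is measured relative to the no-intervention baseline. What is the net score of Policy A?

Baseline:
  E = 94
  N = 24 + 2·94 = 212
  G = 174 − 212 = -38
  M = -28 + 3·(-38) = -142
  K = -54 + 2·212 + (-142) = 228
Policy A (G := 16, M := 6):
  E = 94
  N = 24 + 2·94 = 212
  G = 16
  M = 6
  K = -54 + 2·212 + 6 = 376
ΔK = 376 − 228 = 148; ΔN = 212 − 212 = 0
Score = 3·148 + (-3)·0 = 444

444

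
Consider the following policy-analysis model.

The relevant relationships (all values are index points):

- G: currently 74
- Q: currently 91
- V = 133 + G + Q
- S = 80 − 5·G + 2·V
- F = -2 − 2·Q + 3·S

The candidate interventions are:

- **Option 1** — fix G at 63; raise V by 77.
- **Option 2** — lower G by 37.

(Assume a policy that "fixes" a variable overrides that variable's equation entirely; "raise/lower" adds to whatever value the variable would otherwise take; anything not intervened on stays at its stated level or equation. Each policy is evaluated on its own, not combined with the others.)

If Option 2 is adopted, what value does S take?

417

Option 2 (G − 37):
  G = 74 − 37 = 37
  Q = 91
  V = 133 + 37 + 91 = 261
  S = 80 − 5·37 + 2·261 = 417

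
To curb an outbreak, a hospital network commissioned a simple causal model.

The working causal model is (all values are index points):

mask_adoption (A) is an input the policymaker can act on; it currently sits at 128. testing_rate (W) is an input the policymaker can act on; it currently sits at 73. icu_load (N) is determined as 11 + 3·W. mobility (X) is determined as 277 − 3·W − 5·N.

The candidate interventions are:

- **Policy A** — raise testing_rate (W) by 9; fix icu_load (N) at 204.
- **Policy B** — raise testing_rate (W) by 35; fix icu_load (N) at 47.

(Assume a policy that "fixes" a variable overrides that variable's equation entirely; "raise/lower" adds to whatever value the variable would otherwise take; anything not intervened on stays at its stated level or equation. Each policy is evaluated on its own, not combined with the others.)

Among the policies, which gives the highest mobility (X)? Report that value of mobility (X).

Policy A (W + 9, N := 204):
  W = 73 + 9 = 82
  N = 204
  X = 277 − 3·82 − 5·204 = -989
Policy B (W + 35, N := 47):
  W = 73 + 35 = 108
  N = 47
  X = 277 − 3·108 − 5·47 = -282
Comparing — Policy A: X=-989, Policy B: X=-282. Highest is -282 (Policy B).

-282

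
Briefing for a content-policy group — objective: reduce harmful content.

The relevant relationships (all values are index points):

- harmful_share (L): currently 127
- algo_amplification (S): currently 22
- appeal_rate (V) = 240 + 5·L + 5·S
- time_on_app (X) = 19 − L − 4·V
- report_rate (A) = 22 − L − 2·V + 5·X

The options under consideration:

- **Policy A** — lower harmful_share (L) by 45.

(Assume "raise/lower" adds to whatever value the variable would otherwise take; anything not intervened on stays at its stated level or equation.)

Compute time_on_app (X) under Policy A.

Policy A (L − 45):
  L = 127 − 45 = 82
  S = 22
  V = 240 + 5·82 + 5·22 = 760
  X = 19 − 82 − 4·760 = -3103

-3103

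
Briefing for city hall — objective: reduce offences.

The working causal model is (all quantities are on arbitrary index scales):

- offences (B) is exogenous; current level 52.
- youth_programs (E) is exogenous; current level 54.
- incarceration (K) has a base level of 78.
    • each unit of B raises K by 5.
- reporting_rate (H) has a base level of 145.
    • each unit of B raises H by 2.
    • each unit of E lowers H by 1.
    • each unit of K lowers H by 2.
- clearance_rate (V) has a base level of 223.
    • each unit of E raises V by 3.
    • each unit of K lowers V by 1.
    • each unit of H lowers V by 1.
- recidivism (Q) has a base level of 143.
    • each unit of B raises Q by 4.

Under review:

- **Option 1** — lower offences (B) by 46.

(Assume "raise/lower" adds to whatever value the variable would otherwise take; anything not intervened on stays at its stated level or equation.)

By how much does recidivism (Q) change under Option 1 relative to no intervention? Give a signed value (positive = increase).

-184

Baseline:
  B = 52
  Q = 143 + 4·52 = 351
Option 1 (B − 46):
  B = 52 − 46 = 6
  Q = 143 + 4·6 = 167
Change in Q: 167 − 351 = -184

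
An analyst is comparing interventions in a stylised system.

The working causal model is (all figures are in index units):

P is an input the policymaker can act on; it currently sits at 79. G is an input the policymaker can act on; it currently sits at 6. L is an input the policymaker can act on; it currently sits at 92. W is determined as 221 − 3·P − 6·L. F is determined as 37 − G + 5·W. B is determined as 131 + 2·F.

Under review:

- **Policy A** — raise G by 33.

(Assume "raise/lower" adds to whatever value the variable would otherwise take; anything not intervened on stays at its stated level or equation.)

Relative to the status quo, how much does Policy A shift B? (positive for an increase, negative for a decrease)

-66

Baseline:
  P = 79
  G = 6
  L = 92
  W = 221 − 3·79 − 6·92 = -568
  F = 37 − 6 + 5·(-568) = -2809
  B = 131 + 2·(-2809) = -5487
Policy A (G + 33):
  P = 79
  G = 6 + 33 = 39
  L = 92
  W = 221 − 3·79 − 6·92 = -568
  F = 37 − 39 + 5·(-568) = -2842
  B = 131 + 2·(-2842) = -5553
Change in B: -5553 − (-5487) = -66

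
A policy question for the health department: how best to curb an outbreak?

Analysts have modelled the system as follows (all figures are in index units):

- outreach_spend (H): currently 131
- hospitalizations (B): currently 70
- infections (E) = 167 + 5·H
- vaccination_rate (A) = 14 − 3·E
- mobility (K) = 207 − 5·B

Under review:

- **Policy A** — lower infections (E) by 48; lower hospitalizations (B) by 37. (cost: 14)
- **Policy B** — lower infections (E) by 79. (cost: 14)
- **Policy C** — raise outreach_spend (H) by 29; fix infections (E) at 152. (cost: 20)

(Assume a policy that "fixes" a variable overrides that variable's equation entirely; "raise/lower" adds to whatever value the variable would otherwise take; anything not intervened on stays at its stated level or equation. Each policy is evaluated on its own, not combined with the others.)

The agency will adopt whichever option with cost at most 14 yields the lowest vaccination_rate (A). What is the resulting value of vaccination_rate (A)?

Policy A (E − 48, B − 37):
  H = 131
  E = 167 + 5·131 (−48 from intervention) = 774
  A = 14 − 3·774 = -2308
Policy B (E − 79):
  H = 131
  E = 167 + 5·131 (−79 from intervention) = 743
  A = 14 − 3·743 = -2215
Comparing — Policy A: A=-2308, Policy B: A=-2215. Lowest is -2308 (Policy A).

-2308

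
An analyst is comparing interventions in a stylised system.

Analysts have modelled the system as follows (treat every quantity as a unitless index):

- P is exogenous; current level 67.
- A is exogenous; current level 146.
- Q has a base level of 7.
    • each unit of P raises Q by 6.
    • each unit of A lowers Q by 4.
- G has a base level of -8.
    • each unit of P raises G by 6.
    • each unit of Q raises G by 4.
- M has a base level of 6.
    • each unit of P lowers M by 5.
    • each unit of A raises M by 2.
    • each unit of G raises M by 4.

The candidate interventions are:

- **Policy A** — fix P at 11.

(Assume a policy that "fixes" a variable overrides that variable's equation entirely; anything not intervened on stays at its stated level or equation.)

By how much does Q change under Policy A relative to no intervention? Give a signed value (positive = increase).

Baseline:
  P = 67
  A = 146
  Q = 7 + 6·67 − 4·146 = -175
Policy A (P := 11):
  P = 11
  A = 146
  Q = 7 + 6·11 − 4·146 = -511
Change in Q: -511 − (-175) = -336

-336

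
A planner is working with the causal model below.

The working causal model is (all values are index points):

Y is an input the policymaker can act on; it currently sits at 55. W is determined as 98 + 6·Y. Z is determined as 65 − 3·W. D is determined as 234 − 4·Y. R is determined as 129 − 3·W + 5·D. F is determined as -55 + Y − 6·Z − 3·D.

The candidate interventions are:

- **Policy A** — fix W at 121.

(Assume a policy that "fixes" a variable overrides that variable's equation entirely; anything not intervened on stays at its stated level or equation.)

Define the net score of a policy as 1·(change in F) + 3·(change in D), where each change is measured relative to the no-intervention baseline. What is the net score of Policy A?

-5526

Baseline:
  Y = 55
  W = 98 + 6·55 = 428
  Z = 65 − 3·428 = -1219
  D = 234 − 4·55 = 14
  F = -55 + 55 − 6·(-1219) − 3·14 = 7272
Policy A (W := 121):
  Y = 55
  W = 121
  Z = 65 − 3·121 = -298
  D = 234 − 4·55 = 14
  F = -55 + 55 − 6·(-298) − 3·14 = 1746
ΔF = 1746 − 7272 = -5526; ΔD = 14 − 14 = 0
Score = 1·(-5526) + 3·0 = -5526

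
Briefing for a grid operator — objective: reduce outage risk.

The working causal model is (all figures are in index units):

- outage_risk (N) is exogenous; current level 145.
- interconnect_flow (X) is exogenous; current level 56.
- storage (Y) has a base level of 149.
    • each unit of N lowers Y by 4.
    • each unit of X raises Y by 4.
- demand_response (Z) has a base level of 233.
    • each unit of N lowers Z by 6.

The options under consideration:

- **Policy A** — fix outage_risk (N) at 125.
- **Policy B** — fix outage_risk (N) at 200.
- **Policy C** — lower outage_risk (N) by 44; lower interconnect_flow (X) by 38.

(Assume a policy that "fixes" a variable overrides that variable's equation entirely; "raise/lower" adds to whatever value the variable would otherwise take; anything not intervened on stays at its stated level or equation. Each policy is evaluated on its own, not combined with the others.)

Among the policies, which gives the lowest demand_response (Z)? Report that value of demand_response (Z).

-967

Policy A (N := 125):
  N = 125
  Z = 233 − 6·125 = -517
Policy B (N := 200):
  N = 200
  Z = 233 − 6·200 = -967
Policy C (N − 44, X − 38):
  N = 145 − 44 = 101
  Z = 233 − 6·101 = -373
Comparing — Policy A: Z=-517, Policy B: Z=-967, Policy C: Z=-373. Lowest is -967 (Policy B).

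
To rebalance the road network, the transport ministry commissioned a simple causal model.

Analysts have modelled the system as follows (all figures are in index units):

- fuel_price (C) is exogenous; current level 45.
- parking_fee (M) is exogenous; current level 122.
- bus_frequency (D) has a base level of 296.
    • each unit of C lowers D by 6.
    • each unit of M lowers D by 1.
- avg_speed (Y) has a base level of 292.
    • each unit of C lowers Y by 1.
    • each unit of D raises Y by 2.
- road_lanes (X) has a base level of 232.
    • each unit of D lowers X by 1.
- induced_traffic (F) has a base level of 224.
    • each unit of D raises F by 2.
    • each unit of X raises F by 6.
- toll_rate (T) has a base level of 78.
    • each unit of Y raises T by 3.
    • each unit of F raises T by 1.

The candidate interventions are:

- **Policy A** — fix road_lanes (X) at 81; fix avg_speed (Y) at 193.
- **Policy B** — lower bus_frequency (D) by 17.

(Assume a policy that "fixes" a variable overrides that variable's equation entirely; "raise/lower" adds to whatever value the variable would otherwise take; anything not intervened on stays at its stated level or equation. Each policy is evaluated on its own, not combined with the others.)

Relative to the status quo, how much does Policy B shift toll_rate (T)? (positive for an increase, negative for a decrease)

Baseline:
  C = 45
  M = 122
  D = 296 − 6·45 − 122 = -96
  Y = 292 − 45 + 2·(-96) = 55
  X = 232 − (-96) = 328
  F = 224 + 2·(-96) + 6·328 = 2000
  T = 78 + 3·55 + 2000 = 2243
Policy B (D − 17):
  C = 45
  M = 122
  D = 296 − 6·45 − 122 (−17 from intervention) = -113
  Y = 292 − 45 + 2·(-113) = 21
  X = 232 − (-113) = 345
  F = 224 + 2·(-113) + 6·345 = 2068
  T = 78 + 3·21 + 2068 = 2209
Change in T: 2209 − 2243 = -34

-34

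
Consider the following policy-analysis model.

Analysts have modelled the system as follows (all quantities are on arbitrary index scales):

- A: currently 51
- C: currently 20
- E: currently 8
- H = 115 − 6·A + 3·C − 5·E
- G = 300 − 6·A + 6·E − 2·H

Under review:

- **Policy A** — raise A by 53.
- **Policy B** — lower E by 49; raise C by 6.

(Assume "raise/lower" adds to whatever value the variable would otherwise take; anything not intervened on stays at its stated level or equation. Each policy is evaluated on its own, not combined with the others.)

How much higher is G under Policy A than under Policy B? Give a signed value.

Policy A (A + 53):
  A = 51 + 53 = 104
  C = 20
  E = 8
  H = 115 − 6·104 + 3·20 − 5·8 = -489
  G = 300 − 6·104 + 6·8 − 2·(-489) = 702
Policy B (E − 49, C + 6):
  A = 51
  C = 20 + 6 = 26
  E = 8 − 49 = -41
  H = 115 − 6·51 + 3·26 − 5·(-41) = 92
  G = 300 − 6·51 + 6·(-41) − 2·92 = -436
G: 702 − (-436) = 1138

1138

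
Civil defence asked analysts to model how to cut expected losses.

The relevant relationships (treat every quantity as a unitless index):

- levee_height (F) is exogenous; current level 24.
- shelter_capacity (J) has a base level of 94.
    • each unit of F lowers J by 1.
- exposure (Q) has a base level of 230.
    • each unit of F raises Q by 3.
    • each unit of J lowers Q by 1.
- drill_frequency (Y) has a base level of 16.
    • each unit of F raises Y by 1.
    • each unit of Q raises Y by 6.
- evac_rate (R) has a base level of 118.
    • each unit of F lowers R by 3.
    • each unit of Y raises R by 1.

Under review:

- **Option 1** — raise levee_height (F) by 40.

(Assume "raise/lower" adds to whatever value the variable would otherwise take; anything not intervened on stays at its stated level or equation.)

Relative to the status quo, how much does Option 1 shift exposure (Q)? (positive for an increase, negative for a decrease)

160

Baseline:
  F = 24
  J = 94 − 24 = 70
  Q = 230 + 3·24 − 70 = 232
Option 1 (F + 40):
  F = 24 + 40 = 64
  J = 94 − 64 = 30
  Q = 230 + 3·64 − 30 = 392
Change in Q: 392 − 232 = 160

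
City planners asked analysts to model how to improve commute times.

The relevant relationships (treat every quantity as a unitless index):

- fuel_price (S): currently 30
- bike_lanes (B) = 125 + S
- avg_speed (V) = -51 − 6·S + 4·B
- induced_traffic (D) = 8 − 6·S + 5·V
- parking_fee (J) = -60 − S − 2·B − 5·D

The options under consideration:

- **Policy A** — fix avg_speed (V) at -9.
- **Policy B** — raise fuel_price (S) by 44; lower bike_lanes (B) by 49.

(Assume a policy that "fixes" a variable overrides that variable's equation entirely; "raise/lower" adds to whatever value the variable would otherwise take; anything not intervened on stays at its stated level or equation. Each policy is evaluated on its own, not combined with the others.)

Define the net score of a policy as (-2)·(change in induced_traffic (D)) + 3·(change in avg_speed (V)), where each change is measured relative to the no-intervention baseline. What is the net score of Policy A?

2786

Baseline:
  S = 30
  B = 125 + 30 = 155
  V = -51 − 6·30 + 4·155 = 389
  D = 8 − 6·30 + 5·389 = 1773
Policy A (V := -9):
  S = 30
  B = 125 + 30 = 155
  V = -9
  D = 8 − 6·30 + 5·(-9) = -217
ΔD = -217 − 1773 = -1990; ΔV = -9 − 389 = -398
Score = (-2)·(-1990) + 3·(-398) = 2786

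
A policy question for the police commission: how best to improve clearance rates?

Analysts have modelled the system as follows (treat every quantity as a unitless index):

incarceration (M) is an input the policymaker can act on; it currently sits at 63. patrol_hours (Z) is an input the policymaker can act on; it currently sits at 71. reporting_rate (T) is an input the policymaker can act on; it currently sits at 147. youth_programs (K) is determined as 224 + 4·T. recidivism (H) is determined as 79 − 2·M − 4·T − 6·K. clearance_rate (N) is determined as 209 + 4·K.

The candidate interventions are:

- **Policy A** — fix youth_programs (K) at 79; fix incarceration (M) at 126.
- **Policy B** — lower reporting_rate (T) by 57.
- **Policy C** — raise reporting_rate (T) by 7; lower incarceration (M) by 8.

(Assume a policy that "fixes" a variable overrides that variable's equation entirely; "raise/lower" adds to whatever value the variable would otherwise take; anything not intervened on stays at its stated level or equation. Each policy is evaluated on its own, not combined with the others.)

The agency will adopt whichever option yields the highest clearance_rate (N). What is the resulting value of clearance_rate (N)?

3569

Policy A (K := 79, M := 126):
  T = 147
  K = 79
  N = 209 + 4·79 = 525
Policy B (T − 57):
  T = 147 − 57 = 90
  K = 224 + 4·90 = 584
  N = 209 + 4·584 = 2545
Policy C (T + 7, M − 8):
  T = 147 + 7 = 154
  K = 224 + 4·154 = 840
  N = 209 + 4·840 = 3569
Comparing — Policy A: N=525, Policy B: N=2545, Policy C: N=3569. Highest is 3569 (Policy C).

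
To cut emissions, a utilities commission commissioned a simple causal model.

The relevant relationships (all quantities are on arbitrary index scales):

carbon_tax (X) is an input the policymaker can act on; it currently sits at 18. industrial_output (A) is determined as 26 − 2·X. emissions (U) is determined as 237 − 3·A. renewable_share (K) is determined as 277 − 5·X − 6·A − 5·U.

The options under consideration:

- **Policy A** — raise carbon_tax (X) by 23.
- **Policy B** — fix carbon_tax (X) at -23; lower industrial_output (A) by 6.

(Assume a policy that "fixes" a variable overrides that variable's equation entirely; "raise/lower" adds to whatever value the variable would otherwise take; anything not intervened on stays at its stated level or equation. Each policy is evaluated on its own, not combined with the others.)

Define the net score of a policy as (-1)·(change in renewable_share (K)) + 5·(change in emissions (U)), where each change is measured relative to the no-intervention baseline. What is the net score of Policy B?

Baseline:
  X = 18
  A = 26 − 2·18 = -10
  U = 237 − 3·(-10) = 267
  K = 277 − 5·18 − 6·(-10) − 5·267 = -1088
Policy B (X := -23, A − 6):
  X = -23
  A = 26 − 2·(-23) (−6 from intervention) = 66
  U = 237 − 3·66 = 39
  K = 277 − 5·(-23) − 6·66 − 5·39 = -199
ΔK = -199 − (-1088) = 889; ΔU = 39 − 267 = -228
Score = (-1)·889 + 5·(-228) = -2029

-2029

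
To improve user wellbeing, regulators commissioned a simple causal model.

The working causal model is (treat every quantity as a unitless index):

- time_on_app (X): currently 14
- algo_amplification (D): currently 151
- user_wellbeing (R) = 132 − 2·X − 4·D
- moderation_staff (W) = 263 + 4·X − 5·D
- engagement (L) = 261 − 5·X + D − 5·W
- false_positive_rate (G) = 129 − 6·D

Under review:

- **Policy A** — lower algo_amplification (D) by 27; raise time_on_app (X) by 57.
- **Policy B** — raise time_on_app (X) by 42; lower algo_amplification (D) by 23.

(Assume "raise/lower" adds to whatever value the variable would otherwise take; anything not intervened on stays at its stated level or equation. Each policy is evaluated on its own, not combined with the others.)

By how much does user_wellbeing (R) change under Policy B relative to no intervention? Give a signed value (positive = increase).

8

Baseline:
  X = 14
  D = 151
  R = 132 − 2·14 − 4·151 = -500
Policy B (X + 42, D − 23):
  X = 14 + 42 = 56
  D = 151 − 23 = 128
  R = 132 − 2·56 − 4·128 = -492
Change in R: -492 − (-500) = 8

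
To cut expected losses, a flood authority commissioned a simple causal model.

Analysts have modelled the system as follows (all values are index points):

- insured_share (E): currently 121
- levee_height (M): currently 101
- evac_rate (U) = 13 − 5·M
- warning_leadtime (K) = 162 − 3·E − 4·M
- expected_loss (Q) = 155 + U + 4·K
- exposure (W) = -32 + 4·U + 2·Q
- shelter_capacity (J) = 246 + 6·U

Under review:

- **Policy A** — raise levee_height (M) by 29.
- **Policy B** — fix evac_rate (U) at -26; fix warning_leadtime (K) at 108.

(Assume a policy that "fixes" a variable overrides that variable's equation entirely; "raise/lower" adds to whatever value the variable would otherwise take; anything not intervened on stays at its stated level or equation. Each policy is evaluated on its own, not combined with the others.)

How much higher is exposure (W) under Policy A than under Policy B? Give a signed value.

-10298

Policy A (M + 29):
  E = 121
  M = 101 + 29 = 130
  U = 13 − 5·130 = -637
  K = 162 − 3·121 − 4·130 = -721
  Q = 155 + (-637) + 4·(-721) = -3366
  W = -32 + 4·(-637) + 2·(-3366) = -9312
Policy B (U := -26, K := 108):
  E = 121
  M = 101
  U = -26
  K = 108
  Q = 155 + (-26) + 4·108 = 561
  W = -32 + 4·(-26) + 2·561 = 986
W: -9312 − 986 = -10298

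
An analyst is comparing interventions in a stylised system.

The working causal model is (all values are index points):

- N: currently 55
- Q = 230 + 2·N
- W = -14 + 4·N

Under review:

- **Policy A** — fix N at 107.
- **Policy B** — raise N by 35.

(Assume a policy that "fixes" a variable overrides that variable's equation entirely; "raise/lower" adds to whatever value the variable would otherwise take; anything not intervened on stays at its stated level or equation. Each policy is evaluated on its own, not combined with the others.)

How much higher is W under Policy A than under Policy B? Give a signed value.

Policy A (N := 107):
  N = 107
  W = -14 + 4·107 = 414
Policy B (N + 35):
  N = 55 + 35 = 90
  W = -14 + 4·90 = 346
W: 414 − 346 = 68

68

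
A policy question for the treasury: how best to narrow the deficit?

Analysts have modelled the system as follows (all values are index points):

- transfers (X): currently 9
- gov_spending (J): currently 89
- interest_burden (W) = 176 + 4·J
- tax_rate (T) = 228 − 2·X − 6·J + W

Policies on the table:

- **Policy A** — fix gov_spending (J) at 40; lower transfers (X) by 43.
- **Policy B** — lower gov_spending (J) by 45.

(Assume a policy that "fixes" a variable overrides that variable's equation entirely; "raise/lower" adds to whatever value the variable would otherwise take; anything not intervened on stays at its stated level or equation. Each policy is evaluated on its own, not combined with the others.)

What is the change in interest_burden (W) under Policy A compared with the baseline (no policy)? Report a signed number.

-196

Baseline:
  J = 89
  W = 176 + 4·89 = 532
Policy A (J := 40, X − 43):
  J = 40
  W = 176 + 4·40 = 336
Change in W: 336 − 532 = -196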